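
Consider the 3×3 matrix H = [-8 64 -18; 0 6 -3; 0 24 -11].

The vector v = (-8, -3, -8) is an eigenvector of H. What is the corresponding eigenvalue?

Compute Hv: H·(-8, -3, -8) = (16, 6, 16).
Since Hv = λv, compare component 1: 16 = λ·-8, so λ = -2.

-2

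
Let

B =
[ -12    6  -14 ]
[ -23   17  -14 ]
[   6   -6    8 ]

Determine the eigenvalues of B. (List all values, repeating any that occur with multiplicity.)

Set up det(tI - B) = 0.
Expanding along the first row, p(t) = t^3 - 13t^2 - 26t + 528.
Rational-root test: t = 11 gives p(11) = 0.
Dividing by (t - 11) leaves t^2 - 2t - 48.
The quadratic factors as (t + 6)·(t - 8).
Eigenvalues: -6, 8, 11.

-6, 8, 11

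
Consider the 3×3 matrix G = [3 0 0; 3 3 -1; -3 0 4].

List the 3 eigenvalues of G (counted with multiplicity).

Compute the characteristic polynomial p(λ) = det(λI - G).
Expanding the 3×3 determinant: p(λ) = λ^3 - 10λ^2 + 33λ - 36.
Rational-root test: λ = 3 gives p(3) = 0.
Factor out (λ - 3): p(λ) = (λ - 3)·(λ^2 - 7λ + 12).
The quadratic factors as (λ - 3)·(λ - 4).
Eigenvalues: 3, 3, 4.

3, 3, 4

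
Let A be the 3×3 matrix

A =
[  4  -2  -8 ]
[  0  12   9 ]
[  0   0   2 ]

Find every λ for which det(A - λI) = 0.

A is upper triangular, so its eigenvalues are the diagonal entries.
Diagonal: 4, 12, 2.

2, 4, 12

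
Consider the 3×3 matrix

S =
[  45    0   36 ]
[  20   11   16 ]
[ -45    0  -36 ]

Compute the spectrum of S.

Set up det(tI - S) = 0.
Expanding along the first row, p(t) = t^3 - 20t^2 + 99t.
Try t = 0: p(0) = 0, so 0 is a root.
Dividing by t leaves t^2 - 20t + 99.
The quadratic factors as (t - 9)·(t - 11).
Eigenvalues: 0, 9, 11.

0, 9, 11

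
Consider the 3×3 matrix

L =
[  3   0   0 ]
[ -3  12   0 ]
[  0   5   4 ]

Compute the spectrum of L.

3, 4, 12

L is lower triangular, so its eigenvalues are the diagonal entries.
Diagonal: 3, 12, 4.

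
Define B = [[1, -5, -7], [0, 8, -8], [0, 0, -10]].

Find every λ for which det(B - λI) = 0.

-10, 1, 8

B is upper triangular, so its eigenvalues are the diagonal entries.
Diagonal: 1, 8, -10.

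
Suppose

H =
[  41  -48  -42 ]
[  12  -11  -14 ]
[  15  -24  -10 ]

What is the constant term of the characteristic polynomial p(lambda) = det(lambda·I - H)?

-220

p(0) = det(0·I − H) = det(−H) = (−1)^3·det(H).
det(H) = 220, so p(0) = -220.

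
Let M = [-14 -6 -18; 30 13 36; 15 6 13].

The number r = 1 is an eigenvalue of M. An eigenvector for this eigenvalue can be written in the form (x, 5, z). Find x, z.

We need (M - 1I)v = 0.
M - 1I = [[-15, -6, -18], [30, 12, 36], [15, 6, 12]].
Row 1: (-15)·x + (-6)·5 + (-18)·z = 0
Row 2: (30)·x + (12)·5 + (36)·z = 0
Row 3: (15)·x + (6)·5 + (12)·z = 0
Solving gives x = -2, z = 0.
Check: M·(-2, 5, 0) = (-2, 5, 0) = 1·(-2, 5, 0).

-2, 0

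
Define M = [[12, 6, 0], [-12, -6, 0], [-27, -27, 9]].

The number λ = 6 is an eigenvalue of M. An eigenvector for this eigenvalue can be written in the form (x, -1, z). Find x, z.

1, 0

We need (M - 6I)v = 0.
M - 6I = [[6, 6, 0], [-12, -12, 0], [-27, -27, 3]].
Row 1: (6)·x + (6)·-1 + (0)·z = 0
Row 2: (-12)·x + (-12)·-1 + (0)·z = 0
Row 3: (-27)·x + (-27)·-1 + (3)·z = 0
Solving gives x = 1, z = 0.
Check: M·(1, -1, 0) = (6, -6, 0) = 6·(1, -1, 0).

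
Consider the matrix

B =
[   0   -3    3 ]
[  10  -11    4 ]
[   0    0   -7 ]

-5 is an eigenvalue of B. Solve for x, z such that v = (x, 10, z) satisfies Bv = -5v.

We need (B + 5I)v = 0.
B + 5I = [[5, -3, 3], [10, -6, 4], [0, 0, -2]].
Row 1: (5)·x + (-3)·10 + (3)·z = 0
Row 2: (10)·x + (-6)·10 + (4)·z = 0
Row 3: (0)·x + (0)·10 + (-2)·z = 0
Solving gives x = 6, z = 0.
Check: B·(6, 10, 0) = (-30, -50, 0) = -5·(6, 10, 0).

6, 0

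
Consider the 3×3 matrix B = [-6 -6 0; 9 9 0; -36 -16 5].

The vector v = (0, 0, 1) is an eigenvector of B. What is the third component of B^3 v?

First find the eigenvalue: Bv = (0, 0, 5) = 5·(0, 0, 1), so λ = 5.
Then B^3 v = λ^3·v = 5^3·(0, 0, 1) = 125·(0, 0, 1) = (0, 0, 125).

125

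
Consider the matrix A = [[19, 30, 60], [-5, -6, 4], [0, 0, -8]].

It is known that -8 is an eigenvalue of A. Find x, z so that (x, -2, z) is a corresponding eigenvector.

0, 1

We need (A + 8I)v = 0.
A + 8I = [[27, 30, 60], [-5, 2, 4], [0, 0, 0]].
Row 1: (27)·x + (30)·-2 + (60)·z = 0
Row 2: (-5)·x + (2)·-2 + (4)·z = 0
Row 3: (0)·x + (0)·-2 + (0)·z = 0
Solving gives x = 0, z = 1.
Check: A·(0, -2, 1) = (0, 16, -8) = -8·(0, -2, 1).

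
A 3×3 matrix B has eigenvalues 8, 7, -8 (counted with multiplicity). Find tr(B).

7

trace(B) is the sum of the eigenvalues: (8) + (7) + (-8) = 7.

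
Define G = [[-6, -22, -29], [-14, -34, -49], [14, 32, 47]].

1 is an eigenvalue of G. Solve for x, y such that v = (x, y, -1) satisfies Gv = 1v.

1, 1

We need (G - 1I)v = 0.
G - 1I = [[-7, -22, -29], [-14, -35, -49], [14, 32, 46]].
Row 1: (-7)·x + (-22)·y + (-29)·-1 = 0
Row 2: (-14)·x + (-35)·y + (-49)·-1 = 0
Row 3: (14)·x + (32)·y + (46)·-1 = 0
Solving gives x = 1, y = 1.
Check: G·(1, 1, -1) = (1, 1, -1) = 1·(1, 1, -1).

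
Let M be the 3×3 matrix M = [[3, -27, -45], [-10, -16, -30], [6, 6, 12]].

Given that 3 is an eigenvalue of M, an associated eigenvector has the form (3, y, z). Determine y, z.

We need (M - 3I)v = 0.
M - 3I = [[0, -27, -45], [-10, -19, -30], [6, 6, 9]].
Row 1: (0)·3 + (-27)·y + (-45)·z = 0
Row 2: (-10)·3 + (-19)·y + (-30)·z = 0
Row 3: (6)·3 + (6)·y + (9)·z = 0
Solving gives y = -30, z = 18.
Check: M·(3, -30, 18) = (9, -90, 54) = 3·(3, -30, 18).

-30, 18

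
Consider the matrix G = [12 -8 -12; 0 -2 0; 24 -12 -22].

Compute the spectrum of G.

-6, -4, -2

The characteristic polynomial is p(λ) = det(λI - G).
Expanding along the first row, p(λ) = λ^3 + 12λ^2 + 44λ + 48.
Rational-root test: λ = -4 gives p(-4) = 0.
Dividing by (λ + 4) leaves λ^2 + 8λ + 12.
The quadratic factors as (λ + 6)·(λ + 2).
Eigenvalues: -6, -4, -2.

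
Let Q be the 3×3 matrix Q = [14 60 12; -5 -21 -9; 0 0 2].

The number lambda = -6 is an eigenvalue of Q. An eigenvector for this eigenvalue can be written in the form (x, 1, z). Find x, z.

-3, 0

We need (Q + 6I)v = 0.
Q + 6I = [[20, 60, 12], [-5, -15, -9], [0, 0, 8]].
Row 1: (20)·x + (60)·1 + (12)·z = 0
Row 2: (-5)·x + (-15)·1 + (-9)·z = 0
Row 3: (0)·x + (0)·1 + (8)·z = 0
Solving gives x = -3, z = 0.
Check: Q·(-3, 1, 0) = (18, -6, 0) = -6·(-3, 1, 0).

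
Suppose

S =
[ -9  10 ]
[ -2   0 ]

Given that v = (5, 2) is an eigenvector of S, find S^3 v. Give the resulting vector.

First find the eigenvalue: Sv = (-25, -10) = -5·(5, 2), so λ = -5.
Then S^3 v = λ^3·v = (-5)^3·(5, 2) = -125·(5, 2) = (-625, -250).

(-625, -250)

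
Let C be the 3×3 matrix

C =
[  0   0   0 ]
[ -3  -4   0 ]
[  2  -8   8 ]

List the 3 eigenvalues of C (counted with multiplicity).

C is lower triangular, so its eigenvalues are the diagonal entries.
Diagonal: 0, -4, 8.

-4, 0, 8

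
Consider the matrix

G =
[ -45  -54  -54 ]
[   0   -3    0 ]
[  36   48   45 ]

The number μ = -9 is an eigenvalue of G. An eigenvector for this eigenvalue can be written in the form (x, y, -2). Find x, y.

We need (G + 9I)v = 0.
G + 9I = [[-36, -54, -54], [0, 6, 0], [36, 48, 54]].
Row 1: (-36)·x + (-54)·y + (-54)·-2 = 0
Row 2: (0)·x + (6)·y + (0)·-2 = 0
Row 3: (36)·x + (48)·y + (54)·-2 = 0
Solving gives x = 3, y = 0.
Check: G·(3, 0, -2) = (-27, 0, 18) = -9·(3, 0, -2).

3, 0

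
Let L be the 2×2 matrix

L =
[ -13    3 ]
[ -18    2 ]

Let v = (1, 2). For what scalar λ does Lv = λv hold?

Compute Lv: L·(1, 2) = (-7, -14).
Since Lv = λv, compare component 1: -7 = λ·1, so λ = -7.

-7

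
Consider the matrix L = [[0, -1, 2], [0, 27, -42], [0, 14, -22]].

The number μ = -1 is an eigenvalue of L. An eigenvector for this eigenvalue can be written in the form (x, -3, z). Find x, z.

1, -2

We need (L + 1I)v = 0.
L + 1I = [[1, -1, 2], [0, 28, -42], [0, 14, -21]].
Row 1: (1)·x + (-1)·-3 + (2)·z = 0
Row 2: (0)·x + (28)·-3 + (-42)·z = 0
Row 3: (0)·x + (14)·-3 + (-21)·z = 0
Solving gives x = 1, z = -2.
Check: L·(1, -3, -2) = (-1, 3, 2) = -1·(1, -3, -2).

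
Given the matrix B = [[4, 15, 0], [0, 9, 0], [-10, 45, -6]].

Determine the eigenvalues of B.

Set up det(lambda·I - B) = 0.
Expanding the 3×3 determinant: p(lambda) = lambda^3 - 7·lambda^2 - 42·lambda + 216.
Try lambda = -6: p(-6) = 0, so -6 is a root.
Dividing by (lambda + 6) leaves lambda^2 - 13·lambda + 36.
The quadratic factors as (lambda - 4)·(lambda - 9).
Eigenvalues: -6, 4, 9.

-6, 4, 9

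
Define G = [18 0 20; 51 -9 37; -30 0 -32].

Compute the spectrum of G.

The characteristic polynomial is p(μ) = det(μI - G).
Expanding along the first row, p(μ) = μ^3 + 23μ^2 + 150μ + 216.
Try μ = -12: p(-12) = 0, so -12 is a root.
Factor out (μ + 12): p(μ) = (μ + 12)·(μ^2 + 11μ + 18).
The quadratic factors as (μ + 9)·(μ + 2).
Eigenvalues: -12, -9, -2.

-12, -9, -2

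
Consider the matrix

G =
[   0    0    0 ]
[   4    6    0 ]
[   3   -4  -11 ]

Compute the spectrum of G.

-11, 0, 6

G is lower triangular, so its eigenvalues are the diagonal entries.
Diagonal: 0, 6, -11.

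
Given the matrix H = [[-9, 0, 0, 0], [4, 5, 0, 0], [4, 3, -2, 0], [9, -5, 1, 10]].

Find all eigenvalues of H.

-9, -2, 5, 10

H is lower triangular, so its eigenvalues are the diagonal entries.
Diagonal: -9, 5, -2, 10.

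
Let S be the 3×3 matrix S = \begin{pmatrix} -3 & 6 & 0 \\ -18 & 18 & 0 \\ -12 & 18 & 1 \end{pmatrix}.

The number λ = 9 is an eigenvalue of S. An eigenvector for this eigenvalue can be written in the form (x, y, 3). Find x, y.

1, 2

We need (S - 9I)v = 0.
S - 9I = [[-12, 6, 0], [-18, 9, 0], [-12, 18, -8]].
Row 1: (-12)·x + (6)·y + (0)·3 = 0
Row 2: (-18)·x + (9)·y + (0)·3 = 0
Row 3: (-12)·x + (18)·y + (-8)·3 = 0
Solving gives x = 1, y = 2.
Check: S·(1, 2, 3) = (9, 18, 27) = 9·(1, 2, 3).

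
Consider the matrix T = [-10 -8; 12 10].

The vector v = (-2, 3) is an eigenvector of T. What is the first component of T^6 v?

-128

First find the eigenvalue: Tv = (-4, 6) = 2·(-2, 3), so λ = 2.
Then T^6 v = λ^6·v = 2^6·(-2, 3) = 64·(-2, 3) = (-128, 192).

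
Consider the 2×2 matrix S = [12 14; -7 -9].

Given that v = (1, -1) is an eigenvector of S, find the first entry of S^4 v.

First find the eigenvalue: Sv = (-2, 2) = -2·(1, -1), so λ = -2.
Then S^4 v = λ^4·v = (-2)^4·(1, -1) = 16·(1, -1) = (16, -16).

16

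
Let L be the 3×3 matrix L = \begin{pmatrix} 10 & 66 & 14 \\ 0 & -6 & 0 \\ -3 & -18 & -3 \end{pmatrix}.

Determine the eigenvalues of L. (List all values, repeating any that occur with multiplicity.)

Compute the characteristic polynomial p(λ) = det(λI - L).
Expanding the 3×3 determinant: p(λ) = λ^3 - λ^2 - 30λ + 72.
Rational-root test: λ = -6 gives p(-6) = 0.
Factor out (λ + 6): p(λ) = (λ + 6)·(λ^2 - 7λ + 12).
The quadratic factors as (λ - 3)·(λ - 4).
Eigenvalues: -6, 3, 4.

-6, 3, 4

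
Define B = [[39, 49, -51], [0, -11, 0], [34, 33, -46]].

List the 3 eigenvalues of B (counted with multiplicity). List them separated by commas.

The characteristic polynomial is p(λ) = det(λI - B).
Expanding the 3×3 determinant: p(λ) = λ^3 + 18λ^2 + 17λ - 660.
Rational-root test: λ = 5 gives p(5) = 0.
Factor out (λ - 5): p(λ) = (λ - 5)·(λ^2 + 23λ + 132).
The quadratic factors as (λ + 12)·(λ + 11).
Eigenvalues: -12, -11, 5.

-12, -11, 5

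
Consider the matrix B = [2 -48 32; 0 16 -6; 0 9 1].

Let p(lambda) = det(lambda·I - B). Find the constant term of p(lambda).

p(lambda) = lambda^3 - 19·lambda^2 + 104·lambda - 140.
The constant term is -140.

-140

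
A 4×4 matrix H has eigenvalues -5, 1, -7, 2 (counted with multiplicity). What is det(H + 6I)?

If H has eigenvalues -5, 1, -7, 2, then H + 6I has eigenvalues 1, 7, -1, 8.
det(H + 6I) = (1) · (7) · (-1) · (8) = -56.

-56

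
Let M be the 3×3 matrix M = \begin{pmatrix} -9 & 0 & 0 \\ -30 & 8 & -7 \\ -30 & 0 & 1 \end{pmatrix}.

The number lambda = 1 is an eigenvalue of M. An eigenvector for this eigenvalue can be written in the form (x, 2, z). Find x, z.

We need (M - 1I)v = 0.
M - 1I = [[-10, 0, 0], [-30, 7, -7], [-30, 0, 0]].
Row 1: (-10)·x + (0)·2 + (0)·z = 0
Row 2: (-30)·x + (7)·2 + (-7)·z = 0
Row 3: (-30)·x + (0)·2 + (0)·z = 0
Solving gives x = 0, z = 2.
Check: M·(0, 2, 2) = (0, 2, 2) = 1·(0, 2, 2).

0, 2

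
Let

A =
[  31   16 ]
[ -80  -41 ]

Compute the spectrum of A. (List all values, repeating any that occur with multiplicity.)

det(A - tI) = (31 - t)(-41 - t) - (16)·(-80) = t^2 + 10t + 9.
This factors as (t + 9)·(t + 1) = 0.
Eigenvalues: -9, -1.

-9, -1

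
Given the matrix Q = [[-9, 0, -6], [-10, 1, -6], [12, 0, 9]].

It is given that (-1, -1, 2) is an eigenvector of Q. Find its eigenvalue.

Compute Qv: Q·(-1, -1, 2) = (-3, -3, 6).
Since Qv = λv, compare component 1: -3 = λ·-1, so λ = 3.

3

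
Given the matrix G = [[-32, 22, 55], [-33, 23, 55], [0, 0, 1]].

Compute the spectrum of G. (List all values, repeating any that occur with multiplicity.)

The characteristic polynomial is p(μ) = det(μI - G).
Expanding the 3×3 determinant: p(μ) = μ^3 + 8μ^2 - 19μ + 10.
Rational-root test: μ = -10 gives p(-10) = 0.
Dividing by (μ + 10) leaves μ^2 - 2μ + 1.
The quadratic factor is (μ - 1)^2.
Eigenvalues: -10, 1, 1.

-10, 1, 1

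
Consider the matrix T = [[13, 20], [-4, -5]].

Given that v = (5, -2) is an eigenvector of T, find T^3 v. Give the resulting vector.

(625, -250)

First find the eigenvalue: Tv = (25, -10) = 5·(5, -2), so λ = 5.
Then T^3 v = λ^3·v = 5^3·(5, -2) = 125·(5, -2) = (625, -250).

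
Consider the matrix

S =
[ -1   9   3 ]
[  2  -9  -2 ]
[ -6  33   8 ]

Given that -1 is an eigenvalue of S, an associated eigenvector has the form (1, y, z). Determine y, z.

1, -3

We need (S + 1I)v = 0.
S + 1I = [[0, 9, 3], [2, -8, -2], [-6, 33, 9]].
Row 1: (0)·1 + (9)·y + (3)·z = 0
Row 2: (2)·1 + (-8)·y + (-2)·z = 0
Row 3: (-6)·1 + (33)·y + (9)·z = 0
Solving gives y = 1, z = -3.
Check: S·(1, 1, -3) = (-1, -1, 3) = -1·(1, 1, -3).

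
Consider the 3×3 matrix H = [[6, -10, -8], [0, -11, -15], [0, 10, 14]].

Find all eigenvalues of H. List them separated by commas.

-1, 4, 6

Set up det(lambda·I - H) = 0.
Expanding the 3×3 determinant: p(lambda) = lambda^3 - 9·lambda^2 + 14·lambda + 24.
Since p(4) = 0, lambda = 4 is a root.
Factor out (lambda - 4): p(lambda) = (lambda - 4)·(lambda^2 - 5·lambda - 6).
The quadratic factors as (lambda + 1)·(lambda - 6).
Eigenvalues: -1, 4, 6.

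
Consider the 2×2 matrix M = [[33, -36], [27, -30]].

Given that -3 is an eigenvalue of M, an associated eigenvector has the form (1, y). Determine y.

1

We need (M + 3I)v = 0.
M + 3I = [[36, -36], [27, -27]].
Row 1: (36)·1 + (-36)·y = 0
Row 2: (27)·1 + (-27)·y = 0
Solving gives y = 1.
Check: M·(1, 1) = (-3, -3) = -3·(1, 1).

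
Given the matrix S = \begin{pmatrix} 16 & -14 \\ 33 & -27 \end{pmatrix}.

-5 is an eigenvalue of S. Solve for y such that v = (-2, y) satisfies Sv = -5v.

-3

We need (S + 5I)v = 0.
S + 5I = [[21, -14], [33, -22]].
Row 1: (21)·-2 + (-14)·y = 0
Row 2: (33)·-2 + (-22)·y = 0
Solving gives y = -3.
Check: S·(-2, -3) = (10, 15) = -5·(-2, -3).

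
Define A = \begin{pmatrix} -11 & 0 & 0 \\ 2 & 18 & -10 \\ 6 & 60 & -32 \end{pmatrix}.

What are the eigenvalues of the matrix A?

-12, -11, -2

Set up det(μI - A) = 0.
Expanding along the first row, p(μ) = μ^3 + 25μ^2 + 178μ + 264.
Try μ = -2: p(-2) = 0, so -2 is a root.
Dividing by (μ + 2) leaves μ^2 + 23μ + 132.
The quadratic factors as (μ + 12)·(μ + 11).
Eigenvalues: -12, -11, -2.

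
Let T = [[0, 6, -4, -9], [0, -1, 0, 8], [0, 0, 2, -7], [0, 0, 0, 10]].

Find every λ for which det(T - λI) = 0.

-1, 0, 2, 10

T is upper triangular, so its eigenvalues are the diagonal entries.
Diagonal: 0, -1, 2, 10.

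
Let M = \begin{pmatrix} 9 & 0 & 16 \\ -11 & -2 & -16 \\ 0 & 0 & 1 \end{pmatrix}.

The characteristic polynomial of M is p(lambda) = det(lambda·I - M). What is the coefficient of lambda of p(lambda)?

-11

p(lambda) = lambda^3 - 8·lambda^2 - 11·lambda + 18.
The coefficient of lambda is -11.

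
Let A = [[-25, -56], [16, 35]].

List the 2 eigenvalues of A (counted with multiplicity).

3, 7

det(A - μI) = (-25 - μ)(35 - μ) - (-56)·(16) = μ^2 - 10μ + 21.
This factors as (μ - 3)·(μ - 7) = 0.
Eigenvalues: 3, 7.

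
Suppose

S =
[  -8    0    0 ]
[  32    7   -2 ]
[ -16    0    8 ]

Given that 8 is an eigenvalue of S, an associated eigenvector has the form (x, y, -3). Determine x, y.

We need (S - 8I)v = 0.
S - 8I = [[-16, 0, 0], [32, -1, -2], [-16, 0, 0]].
Row 1: (-16)·x + (0)·y + (0)·-3 = 0
Row 2: (32)·x + (-1)·y + (-2)·-3 = 0
Row 3: (-16)·x + (0)·y + (0)·-3 = 0
Solving gives x = 0, y = 6.
Check: S·(0, 6, -3) = (0, 48, -24) = 8·(0, 6, -3).

0, 6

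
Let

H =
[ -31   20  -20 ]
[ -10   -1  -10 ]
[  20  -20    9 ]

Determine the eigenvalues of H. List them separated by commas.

-11, -11, -1

The characteristic polynomial is p(μ) = det(μI - H).
Expanding along the first row, p(μ) = μ^3 + 23μ^2 + 143μ + 121.
Since p(-1) = 0, μ = -1 is a root.
Dividing by (μ + 1) leaves μ^2 + 22μ + 121.
The quadratic factor is (μ + 11)^2.
Eigenvalues: -11, -11, -1.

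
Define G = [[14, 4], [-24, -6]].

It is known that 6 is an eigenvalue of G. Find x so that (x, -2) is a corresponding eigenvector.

We need (G - 6I)v = 0.
G - 6I = [[8, 4], [-24, -12]].
Row 1: (8)·x + (4)·-2 = 0
Row 2: (-24)·x + (-12)·-2 = 0
Solving gives x = 1.
Check: G·(1, -2) = (6, -12) = 6·(1, -2).

1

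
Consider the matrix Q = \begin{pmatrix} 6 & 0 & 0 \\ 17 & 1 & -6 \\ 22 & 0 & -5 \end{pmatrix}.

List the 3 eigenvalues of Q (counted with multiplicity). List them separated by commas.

Set up det(lambda·I - Q) = 0.
Cofactor expansion gives p(lambda) = lambda^3 - 2·lambda^2 - 29·lambda + 30.
Rational-root test: lambda = 1 gives p(1) = 0.
Factor out (lambda - 1): p(lambda) = (lambda - 1)·(lambda^2 - lambda - 30).
The quadratic factors as (lambda + 5)·(lambda - 6).
Eigenvalues: -5, 1, 6.

-5, 1, 6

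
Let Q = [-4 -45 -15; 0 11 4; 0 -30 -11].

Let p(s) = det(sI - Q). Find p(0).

p(0) = det(0·I − Q) = det(−Q) = (−1)^3·det(Q).
det(Q) = 4, so p(0) = -4.

-4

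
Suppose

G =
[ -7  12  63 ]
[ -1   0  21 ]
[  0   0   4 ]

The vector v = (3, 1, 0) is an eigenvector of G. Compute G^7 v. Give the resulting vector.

First find the eigenvalue: Gv = (-9, -3, 0) = -3·(3, 1, 0), so λ = -3.
Then G^7 v = λ^7·v = (-3)^7·(3, 1, 0) = -2187·(3, 1, 0) = (-6561, -2187, 0).

(-6561, -2187, 0)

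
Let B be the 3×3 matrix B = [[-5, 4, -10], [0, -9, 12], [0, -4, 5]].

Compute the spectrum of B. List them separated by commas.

-5, -3, -1

Compute the characteristic polynomial p(μ) = det(μI - B).
Expanding the 3×3 determinant: p(μ) = μ^3 + 9μ^2 + 23μ + 15.
Rational-root test: μ = -5 gives p(-5) = 0.
Factor out (μ + 5): p(μ) = (μ + 5)·(μ^2 + 4μ + 3).
The quadratic factors as (μ + 3)·(μ + 1).
Eigenvalues: -5, -3, -1.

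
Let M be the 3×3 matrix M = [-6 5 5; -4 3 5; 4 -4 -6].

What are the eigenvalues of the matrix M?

Set up det(rI - M) = 0.
Expanding along the first row, p(r) = r^3 + 9r^2 + 20r + 12.
Rational-root test: r = -1 gives p(-1) = 0.
Factor out (r + 1): p(r) = (r + 1)·(r^2 + 8r + 12).
The quadratic factors as (r + 6)·(r + 2).
Eigenvalues: -6, -2, -1.

-6, -2, -1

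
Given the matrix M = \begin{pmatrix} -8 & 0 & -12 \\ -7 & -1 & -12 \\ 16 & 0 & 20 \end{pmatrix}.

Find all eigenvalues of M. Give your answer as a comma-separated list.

-1, 4, 8

The characteristic polynomial is p(r) = det(rI - M).
Expanding along the first row, p(r) = r^3 - 11r^2 + 20r + 32.
Since p(4) = 0, r = 4 is a root.
Factor out (r - 4): p(r) = (r - 4)·(r^2 - 7r - 8).
The quadratic factors as (r + 1)·(r - 8).
Eigenvalues: -1, 4, 8.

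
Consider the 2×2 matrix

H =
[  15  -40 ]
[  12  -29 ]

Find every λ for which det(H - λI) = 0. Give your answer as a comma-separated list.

det(H - λI) = (15 - λ)(-29 - λ) - (-40)·(12) = λ^2 + 14λ + 45.
This factors as (λ + 9)·(λ + 5) = 0.
Eigenvalues: -9, -5.

-9, -5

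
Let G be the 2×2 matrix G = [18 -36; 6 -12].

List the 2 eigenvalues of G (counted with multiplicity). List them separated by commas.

0, 6

det(G - lambda·I) = (18 - lambda)(-12 - lambda) - (-36)·(6) = lambda^2 - 6·lambda.
This factors as lambda·(lambda - 6) = 0.
Eigenvalues: 0, 6.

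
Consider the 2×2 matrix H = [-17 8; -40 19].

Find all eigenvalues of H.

det(H - rI) = (-17 - r)(19 - r) - (8)·(-40) = r^2 - 2r - 3.
This factors as (r + 1)·(r - 3) = 0.
Eigenvalues: -1, 3.

-1, 3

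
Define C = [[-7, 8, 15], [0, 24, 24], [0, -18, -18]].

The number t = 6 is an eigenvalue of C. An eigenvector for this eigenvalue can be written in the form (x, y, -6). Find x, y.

We need (C - 6I)v = 0.
C - 6I = [[-13, 8, 15], [0, 18, 24], [0, -18, -24]].
Row 1: (-13)·x + (8)·y + (15)·-6 = 0
Row 2: (0)·x + (18)·y + (24)·-6 = 0
Row 3: (0)·x + (-18)·y + (-24)·-6 = 0
Solving gives x = -2, y = 8.
Check: C·(-2, 8, -6) = (-12, 48, -36) = 6·(-2, 8, -6).

-2, 8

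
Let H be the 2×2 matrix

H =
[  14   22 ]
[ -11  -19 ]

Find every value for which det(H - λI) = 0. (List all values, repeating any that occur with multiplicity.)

det(H - λI) = (14 - λ)(-19 - λ) - (22)·(-11) = λ^2 + 5λ - 24.
This factors as (λ + 8)·(λ - 3) = 0.
Eigenvalues: -8, 3.

-8, 3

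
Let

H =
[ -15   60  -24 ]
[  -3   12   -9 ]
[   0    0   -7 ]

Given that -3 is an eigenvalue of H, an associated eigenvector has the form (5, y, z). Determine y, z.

1, 0

We need (H + 3I)v = 0.
H + 3I = [[-12, 60, -24], [-3, 15, -9], [0, 0, -4]].
Row 1: (-12)·5 + (60)·y + (-24)·z = 0
Row 2: (-3)·5 + (15)·y + (-9)·z = 0
Row 3: (0)·5 + (0)·y + (-4)·z = 0
Solving gives y = 1, z = 0.
Check: H·(5, 1, 0) = (-15, -3, 0) = -3·(5, 1, 0).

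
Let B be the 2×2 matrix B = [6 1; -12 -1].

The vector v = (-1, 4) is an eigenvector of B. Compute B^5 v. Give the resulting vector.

First find the eigenvalue: Bv = (-2, 8) = 2·(-1, 4), so λ = 2.
Then B^5 v = λ^5·v = 2^5·(-1, 4) = 32·(-1, 4) = (-32, 128).

(-32, 128)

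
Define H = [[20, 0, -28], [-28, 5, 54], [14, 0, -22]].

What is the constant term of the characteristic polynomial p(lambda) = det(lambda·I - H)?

p(0) = det(0·I − H) = det(−H) = (−1)^3·det(H).
det(H) = -240, so p(0) = 240.

240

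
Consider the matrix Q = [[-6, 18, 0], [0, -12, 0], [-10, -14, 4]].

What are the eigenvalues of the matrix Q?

The characteristic polynomial is p(lambda) = det(lambda·I - Q).
Expanding along the first row, p(lambda) = lambda^3 + 14·lambda^2 - 288.
Rational-root test: lambda = 4 gives p(4) = 0.
Dividing by (lambda - 4) leaves lambda^2 + 18·lambda + 72.
The quadratic factors as (lambda + 12)·(lambda + 6).
Eigenvalues: -12, -6, 4.

-12, -6, 4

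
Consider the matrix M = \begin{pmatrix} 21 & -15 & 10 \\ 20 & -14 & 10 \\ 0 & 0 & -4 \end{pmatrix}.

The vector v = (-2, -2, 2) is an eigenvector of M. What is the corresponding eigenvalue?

-4

Compute Mv: M·(-2, -2, 2) = (8, 8, -8).
Since Mv = λv, compare component 1: 8 = λ·-2, so λ = -4.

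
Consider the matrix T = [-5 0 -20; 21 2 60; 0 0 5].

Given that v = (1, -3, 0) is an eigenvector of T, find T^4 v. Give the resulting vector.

(625, -1875, 0)

First find the eigenvalue: Tv = (-5, 15, 0) = -5·(1, -3, 0), so λ = -5.
Then T^4 v = λ^4·v = (-5)^4·(1, -3, 0) = 625·(1, -3, 0) = (625, -1875, 0).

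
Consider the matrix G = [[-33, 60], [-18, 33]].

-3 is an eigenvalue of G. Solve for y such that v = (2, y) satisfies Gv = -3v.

We need (G + 3I)v = 0.
G + 3I = [[-30, 60], [-18, 36]].
Row 1: (-30)·2 + (60)·y = 0
Row 2: (-18)·2 + (36)·y = 0
Solving gives y = 1.
Check: G·(2, 1) = (-6, -3) = -3·(2, 1).

1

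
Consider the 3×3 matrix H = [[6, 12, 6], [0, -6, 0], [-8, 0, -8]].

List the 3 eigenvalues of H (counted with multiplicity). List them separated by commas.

-6, -2, 0

Set up det(tI - H) = 0.
Cofactor expansion gives p(t) = t^3 + 8t^2 + 12t.
Try t = 0: p(0) = 0, so 0 is a root.
Dividing by t leaves t^2 + 8t + 12.
The quadratic factors as (t + 6)·(t + 2).
Eigenvalues: -6, -2, 0.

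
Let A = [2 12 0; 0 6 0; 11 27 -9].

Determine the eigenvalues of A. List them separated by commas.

-9, 2, 6

Compute the characteristic polynomial p(λ) = det(λI - A).
Expanding along the first row, p(λ) = λ^3 + λ^2 - 60λ + 108.
Rational-root test: λ = -9 gives p(-9) = 0.
Factor out (λ + 9): p(λ) = (λ + 9)·(λ^2 - 8λ + 12).
The quadratic factors as (λ - 2)·(λ - 6).
Eigenvalues: -9, 2, 6.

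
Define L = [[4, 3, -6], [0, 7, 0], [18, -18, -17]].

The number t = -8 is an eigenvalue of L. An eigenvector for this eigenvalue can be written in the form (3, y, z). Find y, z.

We need (L + 8I)v = 0.
L + 8I = [[12, 3, -6], [0, 15, 0], [18, -18, -9]].
Row 1: (12)·3 + (3)·y + (-6)·z = 0
Row 2: (0)·3 + (15)·y + (0)·z = 0
Row 3: (18)·3 + (-18)·y + (-9)·z = 0
Solving gives y = 0, z = 6.
Check: L·(3, 0, 6) = (-24, 0, -48) = -8·(3, 0, 6).

0, 6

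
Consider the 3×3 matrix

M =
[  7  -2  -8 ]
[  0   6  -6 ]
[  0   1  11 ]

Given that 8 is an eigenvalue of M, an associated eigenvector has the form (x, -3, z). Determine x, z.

We need (M - 8I)v = 0.
M - 8I = [[-1, -2, -8], [0, -2, -6], [0, 1, 3]].
Row 1: (-1)·x + (-2)·-3 + (-8)·z = 0
Row 2: (0)·x + (-2)·-3 + (-6)·z = 0
Row 3: (0)·x + (1)·-3 + (3)·z = 0
Solving gives x = -2, z = 1.
Check: M·(-2, -3, 1) = (-16, -24, 8) = 8·(-2, -3, 1).

-2, 1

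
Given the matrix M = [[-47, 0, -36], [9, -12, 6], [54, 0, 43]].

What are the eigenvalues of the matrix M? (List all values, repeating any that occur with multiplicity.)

-12, -11, 7

Set up det(rI - M) = 0.
Expanding the 3×3 determinant: p(r) = r^3 + 16r^2 - 29r - 924.
Try r = 7: p(7) = 0, so 7 is a root.
Dividing by (r - 7) leaves r^2 + 23r + 132.
The quadratic factors as (r + 12)·(r + 11).
Eigenvalues: -12, -11, 7.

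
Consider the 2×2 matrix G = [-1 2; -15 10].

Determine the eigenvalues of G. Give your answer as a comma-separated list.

det(G - sI) = (-1 - s)(10 - s) - (2)·(-15) = s^2 - 9s + 20.
This factors as (s - 4)·(s - 5) = 0.
Eigenvalues: 4, 5.

4, 5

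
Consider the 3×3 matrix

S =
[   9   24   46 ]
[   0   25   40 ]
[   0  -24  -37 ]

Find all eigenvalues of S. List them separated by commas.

-7, -5, 9

The characteristic polynomial is p(r) = det(rI - S).
Expanding the 3×3 determinant: p(r) = r^3 + 3r^2 - 73r - 315.
Since p(9) = 0, r = 9 is a root.
Dividing by (r - 9) leaves r^2 + 12r + 35.
The quadratic factors as (r + 7)·(r + 5).
Eigenvalues: -7, -5, 9.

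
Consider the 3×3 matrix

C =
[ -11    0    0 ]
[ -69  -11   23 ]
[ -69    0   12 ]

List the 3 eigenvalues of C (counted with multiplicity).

-11, -11, 12

Set up det(μI - C) = 0.
Expanding along the first row, p(μ) = μ^3 + 10μ^2 - 143μ - 1452.
Rational-root test: μ = -11 gives p(-11) = 0.
Factor out (μ + 11): p(μ) = (μ + 11)·(μ^2 - μ - 132).
The quadratic factors as (μ + 11)·(μ - 12).
Eigenvalues: -11, -11, 12.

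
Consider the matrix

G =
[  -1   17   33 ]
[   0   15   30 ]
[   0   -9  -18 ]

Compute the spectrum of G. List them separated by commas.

-3, -1, 0

Compute the characteristic polynomial p(λ) = det(λI - G).
Expanding along the first row, p(λ) = λ^3 + 4λ^2 + 3λ.
Try λ = -3: p(-3) = 0, so -3 is a root.
Dividing by (λ + 3) leaves λ^2 + λ.
The quadratic factors as (λ + 1)·λ.
Eigenvalues: -3, -1, 0.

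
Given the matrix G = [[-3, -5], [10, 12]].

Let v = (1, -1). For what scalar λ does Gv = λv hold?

2

Compute Gv: G·(1, -1) = (2, -2).
Since Gv = λv, compare component 1: 2 = λ·1, so λ = 2.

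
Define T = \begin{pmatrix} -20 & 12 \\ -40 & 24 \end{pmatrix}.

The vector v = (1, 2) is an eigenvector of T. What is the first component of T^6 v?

First find the eigenvalue: Tv = (4, 8) = 4·(1, 2), so λ = 4.
Then T^6 v = λ^6·v = 4^6·(1, 2) = 4096·(1, 2) = (4096, 8192).

4096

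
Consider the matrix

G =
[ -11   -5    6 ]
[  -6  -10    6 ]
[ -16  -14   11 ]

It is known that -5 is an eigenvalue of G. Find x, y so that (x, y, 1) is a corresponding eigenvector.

1, 0

We need (G + 5I)v = 0.
G + 5I = [[-6, -5, 6], [-6, -5, 6], [-16, -14, 16]].
Row 1: (-6)·x + (-5)·y + (6)·1 = 0
Row 2: (-6)·x + (-5)·y + (6)·1 = 0
Row 3: (-16)·x + (-14)·y + (16)·1 = 0
Solving gives x = 1, y = 0.
Check: G·(1, 0, 1) = (-5, 0, -5) = -5·(1, 0, 1).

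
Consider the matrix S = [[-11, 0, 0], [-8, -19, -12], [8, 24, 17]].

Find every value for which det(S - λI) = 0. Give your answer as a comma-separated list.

Compute the characteristic polynomial p(r) = det(rI - S).
Expanding the 3×3 determinant: p(r) = r^3 + 13r^2 - 13r - 385.
Try r = 5: p(5) = 0, so 5 is a root.
Factor out (r - 5): p(r) = (r - 5)·(r^2 + 18r + 77).
The quadratic factors as (r + 11)·(r + 7).
Eigenvalues: -11, -7, 5.

-11, -7, 5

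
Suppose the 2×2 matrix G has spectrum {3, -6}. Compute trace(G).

-3

trace(G) is the sum of the eigenvalues: (3) + (-6) = -3.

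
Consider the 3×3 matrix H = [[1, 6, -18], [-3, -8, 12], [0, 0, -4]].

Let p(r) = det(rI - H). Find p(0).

p(0) = det(0·I − H) = det(−H) = (−1)^3·det(H).
det(H) = -40, so p(0) = 40.

40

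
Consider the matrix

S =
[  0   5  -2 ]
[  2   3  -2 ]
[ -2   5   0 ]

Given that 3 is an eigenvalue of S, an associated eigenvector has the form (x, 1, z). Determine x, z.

We need (S - 3I)v = 0.
S - 3I = [[-3, 5, -2], [2, 0, -2], [-2, 5, -3]].
Row 1: (-3)·x + (5)·1 + (-2)·z = 0
Row 2: (2)·x + (0)·1 + (-2)·z = 0
Row 3: (-2)·x + (5)·1 + (-3)·z = 0
Solving gives x = 1, z = 1.
Check: S·(1, 1, 1) = (3, 3, 3) = 3·(1, 1, 1).

1, 1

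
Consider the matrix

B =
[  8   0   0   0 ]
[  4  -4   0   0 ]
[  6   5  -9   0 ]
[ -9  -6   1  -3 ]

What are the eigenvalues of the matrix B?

B is lower triangular, so its eigenvalues are the diagonal entries.
Diagonal: 8, -4, -9, -3.

-9, -4, -3, 8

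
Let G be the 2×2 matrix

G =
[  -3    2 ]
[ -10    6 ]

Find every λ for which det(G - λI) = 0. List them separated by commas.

1, 2

det(G - μI) = (-3 - μ)(6 - μ) - (2)·(-10) = μ^2 - 3μ + 2.
This factors as (μ - 1)·(μ - 2) = 0.
Eigenvalues: 1, 2.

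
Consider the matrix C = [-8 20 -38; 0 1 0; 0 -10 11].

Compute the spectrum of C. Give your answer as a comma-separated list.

Set up det(rI - C) = 0.
Expanding along the first row, p(r) = r^3 - 4r^2 - 85r + 88.
Try r = 1: p(1) = 0, so 1 is a root.
Dividing by (r - 1) leaves r^2 - 3r - 88.
The quadratic factors as (r + 8)·(r - 11).
Eigenvalues: -8, 1, 11.

-8, 1, 11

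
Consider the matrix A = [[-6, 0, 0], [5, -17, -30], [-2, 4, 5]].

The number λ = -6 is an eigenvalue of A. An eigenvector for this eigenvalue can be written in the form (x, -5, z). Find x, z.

We need (A + 6I)v = 0.
A + 6I = [[0, 0, 0], [5, -11, -30], [-2, 4, 11]].
Row 1: (0)·x + (0)·-5 + (0)·z = 0
Row 2: (5)·x + (-11)·-5 + (-30)·z = 0
Row 3: (-2)·x + (4)·-5 + (11)·z = 0
Solving gives x = 1, z = 2.
Check: A·(1, -5, 2) = (-6, 30, -12) = -6·(1, -5, 2).

1, 2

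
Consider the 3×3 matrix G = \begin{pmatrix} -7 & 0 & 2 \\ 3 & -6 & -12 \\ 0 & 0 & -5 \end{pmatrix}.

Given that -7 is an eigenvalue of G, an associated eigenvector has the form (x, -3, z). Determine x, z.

We need (G + 7I)v = 0.
G + 7I = [[0, 0, 2], [3, 1, -12], [0, 0, 2]].
Row 1: (0)·x + (0)·-3 + (2)·z = 0
Row 2: (3)·x + (1)·-3 + (-12)·z = 0
Row 3: (0)·x + (0)·-3 + (2)·z = 0
Solving gives x = 1, z = 0.
Check: G·(1, -3, 0) = (-7, 21, 0) = -7·(1, -3, 0).

1, 0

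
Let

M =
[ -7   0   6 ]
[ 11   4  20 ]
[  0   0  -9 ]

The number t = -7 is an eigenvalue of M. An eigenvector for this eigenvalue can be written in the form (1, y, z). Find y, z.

We need (M + 7I)v = 0.
M + 7I = [[0, 0, 6], [11, 11, 20], [0, 0, -2]].
Row 1: (0)·1 + (0)·y + (6)·z = 0
Row 2: (11)·1 + (11)·y + (20)·z = 0
Row 3: (0)·1 + (0)·y + (-2)·z = 0
Solving gives y = -1, z = 0.
Check: M·(1, -1, 0) = (-7, 7, 0) = -7·(1, -1, 0).

-1, 0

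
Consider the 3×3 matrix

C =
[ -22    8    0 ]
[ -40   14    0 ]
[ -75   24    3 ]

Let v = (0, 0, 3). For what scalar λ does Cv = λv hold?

Compute Cv: C·(0, 0, 3) = (0, 0, 9).
Since Cv = λv, compare component 3: 9 = λ·3, so λ = 3.

3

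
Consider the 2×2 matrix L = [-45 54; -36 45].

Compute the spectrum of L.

-9, 9

det(L - sI) = (-45 - s)(45 - s) - (54)·(-36) = s^2 - 81.
This factors as (s + 9)·(s - 9) = 0.
Eigenvalues: -9, 9.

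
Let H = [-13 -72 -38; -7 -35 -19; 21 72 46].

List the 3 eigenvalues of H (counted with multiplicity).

Set up det(λI - H) = 0.
Expanding along the first row, p(λ) = λ^3 + 2λ^2 - 91λ + 88.
Since p(1) = 0, λ = 1 is a root.
Factor out (λ - 1): p(λ) = (λ - 1)·(λ^2 + 3λ - 88).
The quadratic factors as (λ + 11)·(λ - 8).
Eigenvalues: -11, 1, 8.

-11, 1, 8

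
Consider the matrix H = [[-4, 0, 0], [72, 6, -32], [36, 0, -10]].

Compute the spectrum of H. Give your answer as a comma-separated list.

-10, -4, 6

Set up det(λI - H) = 0.
Cofactor expansion gives p(λ) = λ^3 + 8λ^2 - 44λ - 240.
Try λ = 6: p(6) = 0, so 6 is a root.
Dividing by (λ - 6) leaves λ^2 + 14λ + 40.
The quadratic factors as (λ + 10)·(λ + 4).
Eigenvalues: -10, -4, 6.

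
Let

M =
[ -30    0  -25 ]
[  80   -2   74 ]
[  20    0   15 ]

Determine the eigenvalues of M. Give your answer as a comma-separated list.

Set up det(μI - M) = 0.
Cofactor expansion gives p(μ) = μ^3 + 17μ^2 + 80μ + 100.
Rational-root test: μ = -2 gives p(-2) = 0.
Factor out (μ + 2): p(μ) = (μ + 2)·(μ^2 + 15μ + 50).
The quadratic factors as (μ + 10)·(μ + 5).
Eigenvalues: -10, -5, -2.

-10, -5, -2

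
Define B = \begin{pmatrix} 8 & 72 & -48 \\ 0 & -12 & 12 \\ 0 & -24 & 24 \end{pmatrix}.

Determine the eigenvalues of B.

Set up det(λI - B) = 0.
Expanding along the first row, p(λ) = λ^3 - 20λ^2 + 96λ.
Try λ = 0: p(0) = 0, so 0 is a root.
Factor out λ: p(λ) = λ·(λ^2 - 20λ + 96).
The quadratic factors as (λ - 8)·(λ - 12).
Eigenvalues: 0, 8, 12.

0, 8, 12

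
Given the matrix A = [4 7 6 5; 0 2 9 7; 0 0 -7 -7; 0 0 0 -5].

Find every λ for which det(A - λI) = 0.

A is upper triangular, so its eigenvalues are the diagonal entries.
Diagonal: 4, 2, -7, -5.

-7, -5, 2, 4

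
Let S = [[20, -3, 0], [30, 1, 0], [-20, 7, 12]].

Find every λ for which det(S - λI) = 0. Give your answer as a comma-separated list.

The characteristic polynomial is p(t) = det(tI - S).
Cofactor expansion gives p(t) = t^3 - 33t^2 + 362t - 1320.
Since p(11) = 0, t = 11 is a root.
Factor out (t - 11): p(t) = (t - 11)·(t^2 - 22t + 120).
The quadratic factors as (t - 10)·(t - 12).
Eigenvalues: 10, 11, 12.

10, 11, 12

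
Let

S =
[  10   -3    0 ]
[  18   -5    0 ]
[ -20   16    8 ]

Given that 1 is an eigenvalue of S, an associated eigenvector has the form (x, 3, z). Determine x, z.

We need (S - 1I)v = 0.
S - 1I = [[9, -3, 0], [18, -6, 0], [-20, 16, 7]].
Row 1: (9)·x + (-3)·3 + (0)·z = 0
Row 2: (18)·x + (-6)·3 + (0)·z = 0
Row 3: (-20)·x + (16)·3 + (7)·z = 0
Solving gives x = 1, z = -4.
Check: S·(1, 3, -4) = (1, 3, -4) = 1·(1, 3, -4).

1, -4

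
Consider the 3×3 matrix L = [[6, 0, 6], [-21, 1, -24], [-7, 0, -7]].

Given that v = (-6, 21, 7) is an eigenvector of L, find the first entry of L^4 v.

-6

First find the eigenvalue: Lv = (6, -21, -7) = -1·(-6, 21, 7), so λ = -1.
Then L^4 v = λ^4·v = (-1)^4·(-6, 21, 7) = 1·(-6, 21, 7) = (-6, 21, 7).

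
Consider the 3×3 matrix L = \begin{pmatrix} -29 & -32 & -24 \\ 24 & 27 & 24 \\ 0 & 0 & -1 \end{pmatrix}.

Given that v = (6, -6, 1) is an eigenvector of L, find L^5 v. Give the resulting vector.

(-6, 6, -1)

First find the eigenvalue: Lv = (-6, 6, -1) = -1·(6, -6, 1), so λ = -1.
Then L^5 v = λ^5·v = (-1)^5·(6, -6, 1) = -1·(6, -6, 1) = (-6, 6, -1).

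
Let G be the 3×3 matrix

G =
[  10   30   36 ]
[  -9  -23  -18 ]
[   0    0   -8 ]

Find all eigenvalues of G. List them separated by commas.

-8, -8, -5

The characteristic polynomial is p(λ) = det(λI - G).
Expanding along the first row, p(λ) = λ^3 + 21λ^2 + 144λ + 320.
Try λ = -5: p(-5) = 0, so -5 is a root.
Dividing by (λ + 5) leaves λ^2 + 16λ + 64.
The quadratic factor is (λ + 8)^2.
Eigenvalues: -8, -8, -5.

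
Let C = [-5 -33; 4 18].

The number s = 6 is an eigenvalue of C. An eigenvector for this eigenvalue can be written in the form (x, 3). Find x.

We need (C - 6I)v = 0.
C - 6I = [[-11, -33], [4, 12]].
Row 1: (-11)·x + (-33)·3 = 0
Row 2: (4)·x + (12)·3 = 0
Solving gives x = -9.
Check: C·(-9, 3) = (-54, 18) = 6·(-9, 3).

-9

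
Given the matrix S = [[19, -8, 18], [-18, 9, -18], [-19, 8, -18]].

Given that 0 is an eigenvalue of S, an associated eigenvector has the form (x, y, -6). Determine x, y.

4, -4

We need (S)v = 0.
S = [[19, -8, 18], [-18, 9, -18], [-19, 8, -18]].
Row 1: (19)·x + (-8)·y + (18)·-6 = 0
Row 2: (-18)·x + (9)·y + (-18)·-6 = 0
Row 3: (-19)·x + (8)·y + (-18)·-6 = 0
Solving gives x = 4, y = -4.
Check: S·(4, -4, -6) = (0, 0, 0) = 0·(4, -4, -6).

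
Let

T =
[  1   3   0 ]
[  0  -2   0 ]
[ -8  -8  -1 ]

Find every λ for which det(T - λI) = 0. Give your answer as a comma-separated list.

Set up det(sI - T) = 0.
Expanding along the first row, p(s) = s^3 + 2s^2 - s - 2.
Try s = -1: p(-1) = 0, so -1 is a root.
Factor out (s + 1): p(s) = (s + 1)·(s^2 + s - 2).
The quadratic factors as (s + 2)·(s - 1).
Eigenvalues: -2, -1, 1.

-2, -1, 1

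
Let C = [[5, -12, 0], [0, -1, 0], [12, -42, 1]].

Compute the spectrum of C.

-1, 1, 5

Set up det(sI - C) = 0.
Expanding along the first row, p(s) = s^3 - 5s^2 - s + 5.
Rational-root test: s = -1 gives p(-1) = 0.
Dividing by (s + 1) leaves s^2 - 6s + 5.
The quadratic factors as (s - 1)·(s - 5).
Eigenvalues: -1, 1, 5.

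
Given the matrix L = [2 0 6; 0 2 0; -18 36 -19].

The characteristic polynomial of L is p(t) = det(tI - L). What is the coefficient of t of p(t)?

p(t) = t^3 + 15t^2 + 36t - 140.
The coefficient of t is 36.

36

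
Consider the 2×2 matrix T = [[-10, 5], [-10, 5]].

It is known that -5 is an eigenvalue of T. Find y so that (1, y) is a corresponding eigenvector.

1

We need (T + 5I)v = 0.
T + 5I = [[-5, 5], [-10, 10]].
Row 1: (-5)·1 + (5)·y = 0
Row 2: (-10)·1 + (10)·y = 0
Solving gives y = 1.
Check: T·(1, 1) = (-5, -5) = -5·(1, 1).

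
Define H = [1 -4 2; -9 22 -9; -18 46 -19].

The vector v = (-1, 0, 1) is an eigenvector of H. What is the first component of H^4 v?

First find the eigenvalue: Hv = (1, 0, -1) = -1·(-1, 0, 1), so λ = -1.
Then H^4 v = λ^4·v = (-1)^4·(-1, 0, 1) = 1·(-1, 0, 1) = (-1, 0, 1).

-1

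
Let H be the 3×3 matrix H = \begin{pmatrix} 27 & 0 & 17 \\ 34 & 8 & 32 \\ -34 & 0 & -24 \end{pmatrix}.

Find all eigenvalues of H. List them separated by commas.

-7, 8, 10

Set up det(λI - H) = 0.
Cofactor expansion gives p(λ) = λ^3 - 11λ^2 - 46λ + 560.
Since p(8) = 0, λ = 8 is a root.
Dividing by (λ - 8) leaves λ^2 - 3λ - 70.
The quadratic factors as (λ + 7)·(λ - 10).
Eigenvalues: -7, 8, 10.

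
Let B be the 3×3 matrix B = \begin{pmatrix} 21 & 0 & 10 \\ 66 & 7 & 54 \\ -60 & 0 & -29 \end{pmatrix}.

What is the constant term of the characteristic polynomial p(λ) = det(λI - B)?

p(0) = det(0·I − B) = det(−B) = (−1)^3·det(B).
det(B) = -63, so p(0) = 63.

63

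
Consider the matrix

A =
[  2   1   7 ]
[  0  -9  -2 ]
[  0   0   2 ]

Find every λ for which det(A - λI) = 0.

A is upper triangular, so its eigenvalues are the diagonal entries.
Diagonal: 2, -9, 2.

-9, 2, 2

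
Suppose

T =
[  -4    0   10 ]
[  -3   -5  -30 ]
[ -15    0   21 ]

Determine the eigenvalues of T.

Compute the characteristic polynomial p(λ) = det(λI - T).
Cofactor expansion gives p(λ) = λ^3 - 12λ^2 - 19λ + 330.
Since p(6) = 0, λ = 6 is a root.
Factor out (λ - 6): p(λ) = (λ - 6)·(λ^2 - 6λ - 55).
The quadratic factors as (λ + 5)·(λ - 11).
Eigenvalues: -5, 6, 11.

-5, 6, 11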